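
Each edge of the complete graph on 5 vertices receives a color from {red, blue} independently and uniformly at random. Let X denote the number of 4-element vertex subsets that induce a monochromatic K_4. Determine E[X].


Let X = Σ_S X_S over the C(5, 4) = 5 subsets S of size 4, where X_S = 1 if the K_4 on S is monochromatic.
For a fixed S, the K_4 on S has C(4, 2) = 6 edges. P[all 6 edges red] = (1/2)^6, and likewise for blue, so P[monochromatic] = 2·(1/2)^6 = 2^{1 − 6} = 1/32.
By linearity: E[X] = C(5, 4) · 2^{1 − 6} = 5 · 1/32 = 5/32.
Numerically: E[X] ≈ 0.156250.

E[X] = C(5,4)·2^(1−C(4,2)) = 5/32 ≈ 0.156250.


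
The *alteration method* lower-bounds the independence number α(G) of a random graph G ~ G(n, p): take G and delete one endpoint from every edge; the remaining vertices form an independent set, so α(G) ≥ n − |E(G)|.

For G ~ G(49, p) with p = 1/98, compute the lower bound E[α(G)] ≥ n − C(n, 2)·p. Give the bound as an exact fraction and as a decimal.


E[|E(G)|] = C(49, 2)·p = 1176 · (1/98) = 12.
E[α(G)] ≥ n − E[|E(G)|] = 49 − 12 = 37.
Numerically: ≈ 37.0000.
(This is only a lower bound; the true E[α(G)] may be larger.)

E[α(G)] ≥ 37 ≈ 37.0000.


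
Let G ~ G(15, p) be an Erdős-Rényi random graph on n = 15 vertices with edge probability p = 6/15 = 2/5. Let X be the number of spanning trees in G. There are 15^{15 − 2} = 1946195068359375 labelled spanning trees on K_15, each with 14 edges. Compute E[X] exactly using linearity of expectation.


K_15 has 15^{15 − 2} = 1946195068359375 labelled spanning trees.
For each such spanning tree H, let X_H = 1 if all 14 edges of H are present in G. Then P[X_H = 1] = p^{14} = (2/5)^{14} = 16384/6103515625.
Summing the indicators: E[X] = Σ_H E[X_H] = 1946195068359375 · p^{14} = 1946195068359375 · 16384/6103515625 = 26121388032/5.
Numerically: E[X] ≈ 5.2243e+09.

E[X] = 1946195068359375 · (2/5)^{14} = 26121388032/5 ≈ 5.2243e+09.


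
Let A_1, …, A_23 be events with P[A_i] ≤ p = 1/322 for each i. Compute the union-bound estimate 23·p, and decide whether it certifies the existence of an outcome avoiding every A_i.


Union bound: P[∪_{i=1}^{23} A_i] ≤ Σ_i P[A_i] ≤ 23·p = 23·(1/322) = 1/14.
Numerically: 1/14 ≈ 0.0714286.
Is 1/14 < 1? YES.
Since P[∪ A_i] ≤ 1/14 < 1, the complement has P[∩ A_i^c] ≥ 1 − 1/14 = 13/14 > 0, so some outcome avoids every A_i.

23·p = 1/14 ≈ 0.0714286; existence CERTIFIED by the union bound.


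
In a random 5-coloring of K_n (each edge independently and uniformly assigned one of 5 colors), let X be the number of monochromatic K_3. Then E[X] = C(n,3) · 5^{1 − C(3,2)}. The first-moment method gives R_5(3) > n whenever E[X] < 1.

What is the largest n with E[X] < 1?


We need C(n, 3) · 5^{1 − 3} < 1, i.e. C(n, 3) < 5^{3 − 1} = 25.
Check values of n near the boundary:
  n = 3: C(3, 3) = 1; 1 < 25? YES
  n = 4: C(4, 3) = 4; 4 < 25? YES
  n = 5: C(5, 3) = 10; 10 < 25? YES
  n = 6: C(6, 3) = 20; 20 < 25? YES
  n = 7: C(7, 3) = 35; 35 < 25? NO
  n = 8: C(8, 3) = 56; 56 < 25? NO
The largest n with C(n, 3) < 25 is n = 6 (where E[X] = 4/5 ≈ 0.8000000). Hence R_5(3) > 6, i.e. R_5(3) ≥ 7.

Largest n = 6; hence R_5(3) > 6.


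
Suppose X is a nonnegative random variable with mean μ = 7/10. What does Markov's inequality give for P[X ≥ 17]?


μ = E[X] = 7/10, a = 17.
Markov: P[X ≥ 17] ≤ μ/a = (7/10)/17 = 7/170.
Numerically: ≈ 0.0412.
(Since a = 17 > μ = 0.7000, the bound 7/170 is < 1 and informative.)

P[X ≥ 17] ≤ 7/170 ≈ 0.0412.


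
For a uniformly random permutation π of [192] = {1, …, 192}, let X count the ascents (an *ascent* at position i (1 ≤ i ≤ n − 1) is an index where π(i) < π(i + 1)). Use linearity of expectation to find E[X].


Write X = Σ X_I over i = 1, …, 191, with X_I the indicator of one ascent.
There are 191 indicators.
For each fixed i, the pair (π(i), π(i+1)) is a uniformly random ordered pair of distinct values from {1, …, 192}; by symmetry P[π(i) < π(i+1)] = 1/2.
By linearity: E[X] = 191 · (1/2) = (192 − 1) · (1/2) = 191/2 ≈ 95.5000.

E[X] = 191/2 = 95.5000.


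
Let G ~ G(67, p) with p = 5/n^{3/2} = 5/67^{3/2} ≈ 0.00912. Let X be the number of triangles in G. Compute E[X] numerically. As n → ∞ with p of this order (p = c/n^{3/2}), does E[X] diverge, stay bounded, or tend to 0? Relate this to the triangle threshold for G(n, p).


Number of potential triangles: C(67, 3) = 47905.
Each occurs with probability p³ ≈ (0.00912)³ ≈ 7.57833e-07.
By linearity: E[X] = C(67, 3)·p³ ≈ 47905 · 7.57833e-07 ≈ 0.036.
Since α = 3/2 > 1, p = c/n^{3/2} = o(1/n) is below the triangle threshold p ~ 1/n. Asymptotically E[X] ~ (c³/6)·n^{3(1−α)} = (5³/6)·n^{-1.5} → 0, so by Markov's inequality G has no triangles w.h.p.

E[X] ≈ 0.036; in regime p = Θ(1/n^{3/2}) E[X] tends to 0 (below the triangle threshold p ~ 1/n).


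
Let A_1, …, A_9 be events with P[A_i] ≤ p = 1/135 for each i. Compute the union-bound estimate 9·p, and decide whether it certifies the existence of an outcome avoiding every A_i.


Union bound: P[∪_{i=1}^{9} A_i] ≤ Σ_i P[A_i] ≤ 9·p = 9·(1/135) = 1/15.
Numerically: 1/15 ≈ 0.066667.
Is 1/15 < 1? YES.
Since P[∪ A_i] ≤ 1/15 < 1, the complement has P[∩ A_i^c] ≥ 1 − 1/15 = 14/15 > 0, so some outcome avoids every A_i.

9·p = 1/15 ≈ 0.066667; existence CERTIFIED by the union bound.


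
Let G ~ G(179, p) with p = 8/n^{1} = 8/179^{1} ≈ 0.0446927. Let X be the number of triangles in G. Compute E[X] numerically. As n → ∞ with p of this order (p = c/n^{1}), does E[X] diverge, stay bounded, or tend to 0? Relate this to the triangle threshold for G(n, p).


Number of potential triangles: C(179, 3) = 939929.
Each occurs with probability p³ ≈ (0.0446927)³ ≈ 8.92710963e-05.
By linearity: E[X] = C(179, 3)·p³ ≈ 939929 · 8.92710963e-05 ≈ 83.908492.
Here α = 1, so p = 8/n is exactly at the triangle threshold p ~ 1/n. Asymptotically E[X] → c³/6 = 8³/6 = 256/3 ≈ 85.333333, a bounded constant. In this regime the triangle count is asymptotically Poisson(c³/6).

E[X] ≈ 83.908492; in regime p = Θ(1/n^{1}) E[X] stays bounded (at the triangle threshold p ~ 1/n).


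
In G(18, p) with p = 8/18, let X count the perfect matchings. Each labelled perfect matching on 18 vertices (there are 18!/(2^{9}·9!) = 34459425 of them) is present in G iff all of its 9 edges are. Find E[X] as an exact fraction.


K_18 has 18!/(2^{9}·9!) = 34459425 labelled perfect matchings.
For each such perfect matching H, let X_H = 1 if all 9 edges of H are present in G. Then P[X_H = 1] = p^{9} = (4/9)^{9} = 262144/387420489.
By linearity: E[X] = Σ_H E[X_H] = 34459425 · p^{9} = 34459425 · 262144/387420489 = 111522611200/4782969.
Numerically: E[X] ≈ 2.332e+04.

E[X] = 34459425 · (4/9)^{9} = 111522611200/4782969 ≈ 2.332e+04.


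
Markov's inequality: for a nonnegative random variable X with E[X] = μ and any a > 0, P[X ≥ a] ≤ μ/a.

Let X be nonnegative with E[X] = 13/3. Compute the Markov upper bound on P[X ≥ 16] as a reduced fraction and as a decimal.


μ = E[X] = 13/3, a = 16.
Markov: P[X ≥ 16] ≤ μ/a = (13/3)/16 = 13/48.
Numerically: ≈ 0.2708.
(Since a = 16 > μ = 4.3333, the bound 13/48 is < 1 and informative.)

P[X ≥ 16] ≤ 13/48 ≈ 0.2708.


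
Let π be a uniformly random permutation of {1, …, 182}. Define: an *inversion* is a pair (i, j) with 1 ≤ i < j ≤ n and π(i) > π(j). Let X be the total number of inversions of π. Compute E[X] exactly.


Write X = Σ X_I over the C(182, 2) = 16471 pairs i < j, with X_I the indicator of one inversion.
There are 16471 indicators.
For each fixed pair i < j, the values π(i) and π(j) are two distinct elements of {1, …, 182} in uniformly random order; by symmetry P[π(i) > π(j)] = 1/2.
By linearity: E[X] = 16471 · (1/2) = C(182, 2) · (1/2) = 16471/2 = 16471/2 ≈ 8235.5000.

E[X] = 16471/2 = 8235.5000.


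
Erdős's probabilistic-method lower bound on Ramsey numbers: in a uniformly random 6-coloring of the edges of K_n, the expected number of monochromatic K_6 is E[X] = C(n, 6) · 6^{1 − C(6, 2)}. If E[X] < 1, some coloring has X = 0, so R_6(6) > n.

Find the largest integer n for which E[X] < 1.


We need C(n, 6) · 6^{1 − 15} < 1, i.e. C(n, 6) < 6^{15 − 1} = 78364164096.
Check values of n near the boundary:
  n = 194: C(194, 6) = 68482017072; 68482017072 < 78364164096? YES
  n = 195: C(195, 6) = 70656049360; 70656049360 < 78364164096? YES
  n = 196: C(196, 6) = 72887293024; 72887293024 < 78364164096? YES
  n = 197: C(197, 6) = 75176946208; 75176946208 < 78364164096? YES
  n = 198: C(198, 6) = 77526225777; 77526225777 < 78364164096? YES
  n = 199: C(199, 6) = 79936367511; 79936367511 < 78364164096? NO
The largest n with C(n, 6) < 78364164096 is n = 198 (where E[X] = 25842075259/26121388032 ≈ 0.9893). Hence R_6(6) > 198, i.e. R_6(6) ≥ 199.

Largest n = 198; hence R_6(6) > 198.


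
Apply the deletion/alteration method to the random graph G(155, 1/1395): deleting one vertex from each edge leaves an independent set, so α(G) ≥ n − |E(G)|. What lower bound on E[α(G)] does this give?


E[|E(G)|] = C(155, 2)·p = 11935 · (1/1395) = 77/9.
E[α(G)] ≥ n − E[|E(G)|] = 155 − 77/9 = 1318/9.
Numerically: ≈ 146.44444.
(This is only a lower bound; the true E[α(G)] may be larger.)

E[α(G)] ≥ 1318/9 ≈ 146.44444.


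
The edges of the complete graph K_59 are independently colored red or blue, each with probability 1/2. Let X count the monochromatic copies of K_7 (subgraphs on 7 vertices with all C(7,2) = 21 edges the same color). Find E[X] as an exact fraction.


Let X = Σ_S X_S over the C(59, 7) = 341149446 subsets S of size 7, where X_S = 1 if the K_7 on S is monochromatic.
For a fixed S, the K_7 on S has C(7, 2) = 21 edges. P[all 21 edges red] = (1/2)^21, and likewise for blue, so P[monochromatic] = 2·(1/2)^21 = 2^{1 − 21} = 1/1048576.
Summing: E[X] = C(59, 7) · 2^{1 − 21} = 341149446 · 1/1048576 = 170574723/524288.
Numerically: E[X] ≈ 325.345465.

E[X] = C(59,7)·2^(1−C(7,2)) = 170574723/524288 ≈ 325.345465.


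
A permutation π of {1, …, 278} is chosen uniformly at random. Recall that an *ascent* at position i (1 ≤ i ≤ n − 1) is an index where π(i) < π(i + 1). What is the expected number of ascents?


Write X = Σ X_I over i = 1, …, 277, with X_I the indicator of one ascent.
There are 277 indicators.
For each fixed i, the pair (π(i), π(i+1)) is a uniformly random ordered pair of distinct values from {1, …, 278}; by symmetry P[π(i) < π(i+1)] = 1/2.
By linearity: E[X] = 277 · (1/2) = (278 − 1) · (1/2) = 277/2 ≈ 138.500000.

E[X] = 277/2 = 138.500000.


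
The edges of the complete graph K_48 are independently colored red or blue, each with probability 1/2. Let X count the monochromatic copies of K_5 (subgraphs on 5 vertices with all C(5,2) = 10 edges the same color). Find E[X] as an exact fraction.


Let X = Σ_S X_S over the C(48, 5) = 1712304 subsets S of size 5, where X_S = 1 if the K_5 on S is monochromatic.
For a fixed S, the K_5 on S has C(5, 2) = 10 edges. P[all 10 edges red] = (1/2)^10, and likewise for blue, so P[monochromatic] = 2·(1/2)^10 = 2^{1 − 10} = 1/512.
Summing: E[X] = C(48, 5) · 2^{1 − 10} = 1712304 · 1/512 = 107019/32.
Numerically: E[X] ≈ 3344.343750.

E[X] = C(48,5)·2^(1−C(5,2)) = 107019/32 ≈ 3344.343750.


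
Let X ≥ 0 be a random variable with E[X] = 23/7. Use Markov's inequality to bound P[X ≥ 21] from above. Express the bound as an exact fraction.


μ = E[X] = 23/7, a = 21.
Markov: P[X ≥ 21] ≤ μ/a = (23/7)/21 = 23/147.
Numerically: ≈ 0.15646.
(Since a = 21 > μ = 3.28571, the bound 23/147 is < 1 and informative.)

P[X ≥ 21] ≤ 23/147 ≈ 0.15646.


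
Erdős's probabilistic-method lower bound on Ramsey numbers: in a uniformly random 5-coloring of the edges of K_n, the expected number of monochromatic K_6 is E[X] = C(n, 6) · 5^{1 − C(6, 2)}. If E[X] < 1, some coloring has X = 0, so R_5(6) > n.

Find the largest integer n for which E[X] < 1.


We need C(n, 6) · 5^{1 − 15} < 1, i.e. C(n, 6) < 5^{15 − 1} = 6103515625.
Check values of n near the boundary:
  n = 129: C(129, 6) = 5688177600; 5688177600 < 6103515625? YES
  n = 130: C(130, 6) = 5963412000; 5963412000 < 6103515625? YES
  n = 131: C(131, 6) = 6249655776; 6249655776 < 6103515625? NO
  n = 132: C(132, 6) = 6547258432; 6547258432 < 6103515625? NO
  n = 133: C(133, 6) = 6856577728; 6856577728 < 6103515625? NO
The largest n with C(n, 6) < 6103515625 is n = 130 (where E[X] = 47707296/48828125 ≈ 0.9770). Hence R_5(6) > 130, i.e. R_5(6) ≥ 131.

Largest n = 130; hence R_5(6) > 130.


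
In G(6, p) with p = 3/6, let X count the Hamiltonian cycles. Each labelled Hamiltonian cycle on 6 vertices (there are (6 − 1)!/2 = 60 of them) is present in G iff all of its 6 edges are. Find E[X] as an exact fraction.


K_6 has (6 − 1)!/2 = 60 labelled Hamiltonian cycles.
For each such Hamiltonian cycle H, let X_H = 1 if all 6 edges of H are present in G. Then P[X_H = 1] = p^{6} = (1/2)^{6} = 1/64.
By linearity: E[X] = Σ_H E[X_H] = 60 · p^{6} = 60 · 1/64 = 15/16.
Numerically: E[X] ≈ 0.9375.

E[X] = 60 · (1/2)^{6} = 15/16 ≈ 0.9375.


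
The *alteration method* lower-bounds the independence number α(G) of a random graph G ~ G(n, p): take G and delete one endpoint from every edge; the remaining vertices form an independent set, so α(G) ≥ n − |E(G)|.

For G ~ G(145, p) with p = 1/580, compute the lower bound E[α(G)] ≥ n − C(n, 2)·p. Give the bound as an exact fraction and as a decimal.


E[|E(G)|] = C(145, 2)·p = 10440 · (1/580) = 18.
E[α(G)] ≥ n − E[|E(G)|] = 145 − 18 = 127.
Numerically: ≈ 127.0000.
(This is only a lower bound; the true E[α(G)] may be larger.)

E[α(G)] ≥ 127 ≈ 127.0000.


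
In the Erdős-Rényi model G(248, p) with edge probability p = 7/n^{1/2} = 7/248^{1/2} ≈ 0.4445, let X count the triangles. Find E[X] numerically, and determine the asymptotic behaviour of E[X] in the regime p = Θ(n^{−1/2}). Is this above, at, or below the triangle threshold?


Number of potential triangles: C(248, 3) = 2511496.
Each occurs with probability p³ ≈ (0.4445)³ ≈ 8.78246846e-02.
By linearity: E[X] = C(248, 3)·p³ ≈ 2511496 · 8.78246846e-02 ≈ 220571.344071.
Since α = 1/2 < 1, p = c/n^{1/2} ≫ 1/n is above the triangle threshold p ~ 1/n. Asymptotically E[X] ~ (c³/6)·n^{3(1−α)} = (7³/6)·n^{1.5} → ∞; triangles are abundant w.h.p.

E[X] ≈ 220571.344071; in regime p = Θ(1/n^{1/2}) E[X] diverges (above the triangle threshold p ~ 1/n).


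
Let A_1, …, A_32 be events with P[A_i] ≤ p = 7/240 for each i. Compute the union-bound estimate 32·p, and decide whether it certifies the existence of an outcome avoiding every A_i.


Union bound: P[∪_{i=1}^{32} A_i] ≤ Σ_i P[A_i] ≤ 32·p = 32·(7/240) = 14/15.
Numerically: 14/15 ≈ 0.9333333.
Is 14/15 < 1? YES.
Since P[∪ A_i] ≤ 14/15 < 1, the complement has P[∩ A_i^c] ≥ 1 − 14/15 = 1/15 > 0, so some outcome avoids every A_i.

32·p = 14/15 ≈ 0.9333333; existence CERTIFIED by the union bound.


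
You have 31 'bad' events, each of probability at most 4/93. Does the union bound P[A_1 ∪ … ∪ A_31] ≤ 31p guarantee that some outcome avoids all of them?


Union bound: P[∪_{i=1}^{31} A_i] ≤ Σ_i P[A_i] ≤ 31·p = 31·(4/93) = 4/3.
Numerically: 4/3 ≈ 1.333.
Is 4/3 < 1? NO.
Since the bound 4/3 is ≥ 1, the union bound is uninformative here; it does NOT by itself certify existence.

31·p = 4/3 ≈ 1.333; existence NOT certified by the union bound.


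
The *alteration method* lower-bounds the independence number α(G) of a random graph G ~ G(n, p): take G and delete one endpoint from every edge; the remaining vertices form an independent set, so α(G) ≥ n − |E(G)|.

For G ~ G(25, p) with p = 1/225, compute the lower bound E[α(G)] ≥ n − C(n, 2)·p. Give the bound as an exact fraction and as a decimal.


E[|E(G)|] = C(25, 2)·p = 300 · (1/225) = 4/3.
E[α(G)] ≥ n − E[|E(G)|] = 25 − 4/3 = 71/3.
Numerically: ≈ 23.66667.
(This is only a lower bound; the true E[α(G)] may be larger.)

E[α(G)] ≥ 71/3 ≈ 23.66667.


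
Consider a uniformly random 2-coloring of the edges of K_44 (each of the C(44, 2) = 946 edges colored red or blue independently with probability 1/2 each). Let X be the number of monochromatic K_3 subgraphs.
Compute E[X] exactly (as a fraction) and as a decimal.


Let X = Σ_S X_S over the C(44, 3) = 13244 subsets S of size 3, where X_S = 1 if the K_3 on S is monochromatic.
For a fixed S, the K_3 on S has C(3, 2) = 3 edges. P[all 3 edges red] = (1/2)^3, and likewise for blue, so P[monochromatic] = 2·(1/2)^3 = 2^{1 − 3} = 1/4.
By linearity of expectation: E[X] = C(44, 3) · 2^{1 − 3} = 13244 · 1/4 = 3311.
Numerically: E[X] ≈ 3311.00000.

E[X] = C(44,3)·2^(1−C(3,2)) = 3311 ≈ 3311.00000.


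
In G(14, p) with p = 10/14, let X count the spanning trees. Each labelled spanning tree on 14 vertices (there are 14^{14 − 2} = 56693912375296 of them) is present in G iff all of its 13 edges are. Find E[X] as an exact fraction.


K_14 has 14^{14 − 2} = 56693912375296 labelled spanning trees.
For each such spanning tree H, let X_H = 1 if all 13 edges of H are present in G. Then P[X_H = 1] = p^{13} = (5/7)^{13} = 1220703125/96889010407.
By linearity of expectation: E[X] = Σ_H E[X_H] = 56693912375296 · p^{13} = 56693912375296 · 1220703125/96889010407 = 5000000000000/7.
Numerically: E[X] ≈ 7.14286e+11.

E[X] = 56693912375296 · (5/7)^{13} = 5000000000000/7 ≈ 7.14286e+11.


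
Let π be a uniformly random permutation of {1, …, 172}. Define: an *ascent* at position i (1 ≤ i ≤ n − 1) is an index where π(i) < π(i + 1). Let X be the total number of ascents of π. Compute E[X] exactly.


Write X = Σ X_I over i = 1, …, 171, with X_I the indicator of one ascent.
There are 171 indicators.
For each fixed i, the pair (π(i), π(i+1)) is a uniformly random ordered pair of distinct values from {1, …, 172}; by symmetry P[π(i) < π(i+1)] = 1/2.
By linearity: E[X] = 171 · (1/2) = (172 − 1) · (1/2) = 171/2 ≈ 85.50000.

E[X] = 171/2 = 85.50000.


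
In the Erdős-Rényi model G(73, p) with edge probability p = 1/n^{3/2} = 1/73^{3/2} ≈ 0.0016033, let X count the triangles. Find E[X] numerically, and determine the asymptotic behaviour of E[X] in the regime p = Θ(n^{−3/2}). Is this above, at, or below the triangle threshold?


Number of potential triangles: C(73, 3) = 62196.
Each occurs with probability p³ ≈ (0.0016033)³ ≈ 4.12142242e-09.
By linearity: E[X] = C(73, 3)·p³ ≈ 62196 · 4.12142242e-09 ≈ 0.000256.
Since α = 3/2 > 1, p = c/n^{3/2} = o(1/n) is below the triangle threshold p ~ 1/n. Asymptotically E[X] ~ (c³/6)·n^{3(1−α)} = (1³/6)·n^{-1.5} → 0, so by Markov's inequality G has no triangles w.h.p.

E[X] ≈ 0.000256; in regime p = Θ(1/n^{3/2}) E[X] tends to 0 (below the triangle threshold p ~ 1/n).


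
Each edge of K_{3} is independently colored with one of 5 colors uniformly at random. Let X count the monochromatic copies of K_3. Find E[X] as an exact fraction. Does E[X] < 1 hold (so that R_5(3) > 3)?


E[X] = C(3, 3) · 5^{1 − 3} = 1 · 5^{−2} = 1/25.
As a reduced fraction: E[X] = 1/25 ≈ 0.04000.
Is E[X] < 1? YES.
Since E[X] < 1, there exists a 5-coloring of K_{3} with no monochromatic K_3; hence R_5(3) > 3.

E[X] = 1/25 ≈ 0.04000; E[X] < 1, so R_5(3) > 3.


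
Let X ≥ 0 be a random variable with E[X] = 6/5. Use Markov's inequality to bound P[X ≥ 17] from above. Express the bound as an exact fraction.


μ = E[X] = 6/5, a = 17.
Markov: P[X ≥ 17] ≤ μ/a = (6/5)/17 = 6/85.
Numerically: ≈ 0.071.
(Since a = 17 > μ = 1.200, the bound 6/85 is < 1 and informative.)

P[X ≥ 17] ≤ 6/85 ≈ 0.071.


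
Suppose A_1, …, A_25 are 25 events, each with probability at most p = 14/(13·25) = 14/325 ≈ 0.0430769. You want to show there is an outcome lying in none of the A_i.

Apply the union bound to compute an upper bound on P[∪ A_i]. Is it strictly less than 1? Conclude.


Union bound: P[∪_{i=1}^{25} A_i] ≤ Σ_i P[A_i] ≤ 25·p = 25·(14/325) = 14/13.
Numerically: 14/13 ≈ 1.0769231.
Is 14/13 < 1? NO.
Since the bound 14/13 is ≥ 1, the union bound is uninformative here; it does NOT by itself certify existence.

25·p = 14/13 ≈ 1.0769231; existence NOT certified by the union bound.


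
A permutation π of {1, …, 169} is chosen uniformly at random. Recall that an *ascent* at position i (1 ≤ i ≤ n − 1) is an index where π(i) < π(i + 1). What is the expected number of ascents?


Write X = Σ X_I over i = 1, …, 168, with X_I the indicator of one ascent.
There are 168 indicators.
For each fixed i, the pair (π(i), π(i+1)) is a uniformly random ordered pair of distinct values from {1, …, 169}; by symmetry P[π(i) < π(i+1)] = 1/2.
By linearity: E[X] = 168 · (1/2) = (169 − 1) · (1/2) = 84 ≈ 84.0000.

E[X] = 84 = 84.0000.


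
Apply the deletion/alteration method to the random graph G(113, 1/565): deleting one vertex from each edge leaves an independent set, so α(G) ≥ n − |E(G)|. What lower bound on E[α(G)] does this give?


E[|E(G)|] = C(113, 2)·p = 6328 · (1/565) = 56/5.
E[α(G)] ≥ n − E[|E(G)|] = 113 − 56/5 = 509/5.
Numerically: ≈ 101.80000.
(This is only a lower bound; the true E[α(G)] may be larger.)

E[α(G)] ≥ 509/5 ≈ 101.80000.


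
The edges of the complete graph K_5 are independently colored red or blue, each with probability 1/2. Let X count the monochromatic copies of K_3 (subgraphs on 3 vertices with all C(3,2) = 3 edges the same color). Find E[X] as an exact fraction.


Let X = Σ_S X_S over the C(5, 3) = 10 subsets S of size 3, where X_S = 1 if the K_3 on S is monochromatic.
For a fixed S, the K_3 on S has C(3, 2) = 3 edges. P[all 3 edges red] = (1/2)^3, and likewise for blue, so P[monochromatic] = 2·(1/2)^3 = 2^{1 − 3} = 1/4.
Summing: E[X] = C(5, 3) · 2^{1 − 3} = 10 · 1/4 = 5/2.
Numerically: E[X] ≈ 2.50000.

E[X] = C(5,3)·2^(1−C(3,2)) = 5/2 ≈ 2.50000.


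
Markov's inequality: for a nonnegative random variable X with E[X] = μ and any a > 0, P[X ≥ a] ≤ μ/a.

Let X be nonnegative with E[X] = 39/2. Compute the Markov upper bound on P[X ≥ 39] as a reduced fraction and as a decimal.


μ = E[X] = 39/2, a = 39.
Markov: P[X ≥ 39] ≤ μ/a = (39/2)/39 = 1/2.
Numerically: ≈ 0.500000.
(Since a = 39 > μ = 19.500000, the bound 1/2 is < 1 and informative.)

P[X ≥ 39] ≤ 1/2 ≈ 0.500000.


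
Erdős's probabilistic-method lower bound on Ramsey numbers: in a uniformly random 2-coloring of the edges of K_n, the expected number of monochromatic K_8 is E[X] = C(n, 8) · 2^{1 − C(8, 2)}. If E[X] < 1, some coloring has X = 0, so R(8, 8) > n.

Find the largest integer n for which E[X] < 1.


We need C(n, 8) · 2^{1 − 28} < 1, i.e. C(n, 8) < 2^{28 − 1} = 134217728.
Check values of n near the boundary:
  n = 38: C(38, 8) = 48903492; 48903492 < 134217728? YES
  n = 39: C(39, 8) = 61523748; 61523748 < 134217728? YES
  n = 40: C(40, 8) = 76904685; 76904685 < 134217728? YES
  n = 41: C(41, 8) = 95548245; 95548245 < 134217728? YES
  n = 42: C(42, 8) = 118030185; 118030185 < 134217728? YES
  n = 43: C(43, 8) = 145008513; 145008513 < 134217728? NO
The largest n with C(n, 8) < 134217728 is n = 42 (where E[X] = 118030185/134217728 ≈ 0.879). Hence R(8, 8) > 42, i.e. R(8, 8) ≥ 43.

Largest n = 42; hence R(8, 8) > 42.


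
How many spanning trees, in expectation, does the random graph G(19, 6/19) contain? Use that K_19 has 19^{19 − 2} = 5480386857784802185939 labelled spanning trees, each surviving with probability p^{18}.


K_19 has 19^{19 − 2} = 5480386857784802185939 labelled spanning trees.
For each such spanning tree H, let X_H = 1 if all 18 edges of H are present in G. Then P[X_H = 1] = p^{18} = (6/19)^{18} = 101559956668416/104127350297911241532841.
By linearity of expectation: E[X] = Σ_H E[X_H] = 5480386857784802185939 · p^{18} = 5480386857784802185939 · 101559956668416/104127350297911241532841 = 101559956668416/19.
Numerically: E[X] ≈ 5.345e+12.

E[X] = 5480386857784802185939 · (6/19)^{18} = 101559956668416/19 ≈ 5.345e+12.


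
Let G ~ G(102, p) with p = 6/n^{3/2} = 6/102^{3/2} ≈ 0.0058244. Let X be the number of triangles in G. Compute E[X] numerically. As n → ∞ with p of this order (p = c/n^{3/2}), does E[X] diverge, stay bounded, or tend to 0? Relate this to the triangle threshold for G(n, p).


Number of potential triangles: C(102, 3) = 171700.
Each occurs with probability p³ ≈ (0.0058244)³ ≈ 1.9758455e-07.
By linearity: E[X] = C(102, 3)·p³ ≈ 171700 · 1.9758455e-07 ≈ 0.03393.
Since α = 3/2 > 1, p = c/n^{3/2} = o(1/n) is below the triangle threshold p ~ 1/n. Asymptotically E[X] ~ (c³/6)·n^{3(1−α)} = (6³/6)·n^{-1.5} → 0, so by Markov's inequality G has no triangles w.h.p.

E[X] ≈ 0.03393; in regime p = Θ(1/n^{3/2}) E[X] tends to 0 (below the triangle threshold p ~ 1/n).


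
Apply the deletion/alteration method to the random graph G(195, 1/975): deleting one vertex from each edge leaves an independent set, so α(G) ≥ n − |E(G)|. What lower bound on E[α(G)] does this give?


E[|E(G)|] = C(195, 2)·p = 18915 · (1/975) = 97/5.
E[α(G)] ≥ n − E[|E(G)|] = 195 − 97/5 = 878/5.
Numerically: ≈ 175.600.
(This is only a lower bound; the true E[α(G)] may be larger.)

E[α(G)] ≥ 878/5 ≈ 175.600.


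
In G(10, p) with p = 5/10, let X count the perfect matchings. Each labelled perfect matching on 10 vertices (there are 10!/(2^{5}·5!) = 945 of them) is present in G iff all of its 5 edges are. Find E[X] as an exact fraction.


K_10 has 10!/(2^{5}·5!) = 945 labelled perfect matchings.
For each such perfect matching H, let X_H = 1 if all 5 edges of H are present in G. Then P[X_H = 1] = p^{5} = (1/2)^{5} = 1/32.
Summing the indicators: E[X] = Σ_H E[X_H] = 945 · p^{5} = 945 · 1/32 = 945/32.
Numerically: E[X] ≈ 29.5.

E[X] = 945 · (1/2)^{5} = 945/32 ≈ 29.5.


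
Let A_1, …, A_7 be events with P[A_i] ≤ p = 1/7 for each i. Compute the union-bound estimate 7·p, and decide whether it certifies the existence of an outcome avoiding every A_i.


Union bound: P[∪_{i=1}^{7} A_i] ≤ Σ_i P[A_i] ≤ 7·p = 7·(1/7) = 1.
Numerically: 1 ≈ 1.000000.
Is 1 < 1? NO.
Since the bound 1 is ≥ 1, the union bound is uninformative here; it does NOT by itself certify existence.

7·p = 1 ≈ 1.000000; existence NOT certified by the union bound.


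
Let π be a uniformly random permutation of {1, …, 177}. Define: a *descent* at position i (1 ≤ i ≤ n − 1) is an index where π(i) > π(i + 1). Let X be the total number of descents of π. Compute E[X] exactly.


Write X = Σ X_I over i = 1, …, 176, with X_I the indicator of one descent.
There are 176 indicators.
For each fixed i, the pair (π(i), π(i+1)) is a uniformly random ordered pair of distinct values from {1, …, 177}; by symmetry P[π(i) > π(i+1)] = 1/2.
By linearity: E[X] = 176 · (1/2) = (177 − 1) · (1/2) = 88 ≈ 88.000.

E[X] = 88 = 88.000.


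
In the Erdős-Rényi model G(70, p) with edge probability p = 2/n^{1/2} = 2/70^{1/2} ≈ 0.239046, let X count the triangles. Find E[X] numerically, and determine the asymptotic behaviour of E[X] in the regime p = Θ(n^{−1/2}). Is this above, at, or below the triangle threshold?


Number of potential triangles: C(70, 3) = 54740.
Each occurs with probability p³ ≈ (0.239046)³ ≈ 1.36597555e-02.
By linearity: E[X] = C(70, 3)·p³ ≈ 54740 · 1.36597555e-02 ≈ 747.735018.
Since α = 1/2 < 1, p = c/n^{1/2} ≫ 1/n is above the triangle threshold p ~ 1/n. Asymptotically E[X] ~ (c³/6)·n^{3(1−α)} = (2³/6)·n^{1.5} → ∞; triangles are abundant w.h.p.

E[X] ≈ 747.735018; in regime p = Θ(1/n^{1/2}) E[X] diverges (above the triangle threshold p ~ 1/n).


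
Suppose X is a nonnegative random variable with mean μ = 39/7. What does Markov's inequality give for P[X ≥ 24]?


μ = E[X] = 39/7, a = 24.
Markov: P[X ≥ 24] ≤ μ/a = (39/7)/24 = 13/56.
Numerically: ≈ 0.232.
(Since a = 24 > μ = 5.571, the bound 13/56 is < 1 and informative.)

P[X ≥ 24] ≤ 13/56 ≈ 0.232.


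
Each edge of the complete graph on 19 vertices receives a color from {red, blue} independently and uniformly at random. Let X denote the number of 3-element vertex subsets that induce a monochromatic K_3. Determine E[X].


Let X = Σ_S X_S over the C(19, 3) = 969 subsets S of size 3, where X_S = 1 if the K_3 on S is monochromatic.
For a fixed S, the K_3 on S has C(3, 2) = 3 edges. P[all 3 edges red] = (1/2)^3, and likewise for blue, so P[monochromatic] = 2·(1/2)^3 = 2^{1 − 3} = 1/4.
Summing: E[X] = C(19, 3) · 2^{1 − 3} = 969 · 1/4 = 969/4.
Numerically: E[X] ≈ 242.250000.

E[X] = C(19,3)·2^(1−C(3,2)) = 969/4 ≈ 242.250000.


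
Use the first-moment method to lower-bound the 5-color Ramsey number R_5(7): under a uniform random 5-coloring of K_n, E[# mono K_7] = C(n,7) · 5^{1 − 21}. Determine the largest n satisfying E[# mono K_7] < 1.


We need C(n, 7) · 5^{1 − 21} < 1, i.e. C(n, 7) < 5^{21 − 1} = 95367431640625.
Check values of n near the boundary:
  n = 334: C(334, 7) = 86359460961576; 86359460961576 < 95367431640625? YES
  n = 335: C(335, 7) = 88202498238195; 88202498238195 < 95367431640625? YES
  n = 336: C(336, 7) = 90079147136880; 90079147136880 < 95367431640625? YES
  n = 337: C(337, 7) = 91989916924632; 91989916924632 < 95367431640625? YES
  n = 338: C(338, 7) = 93935323022736; 93935323022736 < 95367431640625? YES
  n = 339: C(339, 7) = 95915887062372; 95915887062372 < 95367431640625? NO
  n = 340: C(340, 7) = 97932136940560; 97932136940560 < 95367431640625? NO
  n = 341: C(341, 7) = 99984606876440; 99984606876440 < 95367431640625? NO
The largest n with C(n, 7) < 95367431640625 is n = 338 (where E[X] = 93935323022736/95367431640625 ≈ 0.98498). Hence R_5(7) > 338, i.e. R_5(7) ≥ 339.

Largest n = 338; hence R_5(7) > 338.


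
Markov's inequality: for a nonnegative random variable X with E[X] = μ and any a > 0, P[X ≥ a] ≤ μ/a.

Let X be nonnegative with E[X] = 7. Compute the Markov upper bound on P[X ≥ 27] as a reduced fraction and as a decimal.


μ = E[X] = 7, a = 27.
Markov: P[X ≥ 27] ≤ μ/a = (7)/27 = 7/27.
Numerically: ≈ 0.25926.
(Since a = 27 > μ = 7.00000, the bound 7/27 is < 1 and informative.)

P[X ≥ 27] ≤ 7/27 ≈ 0.25926.


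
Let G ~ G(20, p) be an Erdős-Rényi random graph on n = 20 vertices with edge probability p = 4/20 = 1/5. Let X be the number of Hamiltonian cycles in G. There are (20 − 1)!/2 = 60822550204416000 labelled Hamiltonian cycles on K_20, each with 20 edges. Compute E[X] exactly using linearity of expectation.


K_20 has (20 − 1)!/2 = 60822550204416000 labelled Hamiltonian cycles.
For each such Hamiltonian cycle H, let X_H = 1 if all 20 edges of H are present in G. Then P[X_H = 1] = p^{20} = (1/5)^{20} = 1/95367431640625.
By linearity of expectation: E[X] = Σ_H E[X_H] = 60822550204416000 · p^{20} = 60822550204416000 · 1/95367431640625 = 486580401635328/762939453125.
Numerically: E[X] ≈ 637.8.

E[X] = 60822550204416000 · (1/5)^{20} = 486580401635328/762939453125 ≈ 637.8.


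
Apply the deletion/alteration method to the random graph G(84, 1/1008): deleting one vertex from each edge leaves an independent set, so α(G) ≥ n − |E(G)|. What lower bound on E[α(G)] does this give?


E[|E(G)|] = C(84, 2)·p = 3486 · (1/1008) = 83/24.
E[α(G)] ≥ n − E[|E(G)|] = 84 − 83/24 = 1933/24.
Numerically: ≈ 80.54167.
(This is only a lower bound; the true E[α(G)] may be larger.)

E[α(G)] ≥ 1933/24 ≈ 80.54167.


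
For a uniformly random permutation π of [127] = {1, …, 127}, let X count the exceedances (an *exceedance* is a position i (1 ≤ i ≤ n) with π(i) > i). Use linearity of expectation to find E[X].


Write X = Σ_{i=1}^{127} X_i, where X_i = 1_{π(i) > i}.
For each fixed i, π(i) is uniform over {1, …, 127} (marginal of a uniform permutation), so P[π(i) > i] = (n − i)/n. Summing: Σ_{i=1}^{127} (n − i)/n = (0 + 1 + … + 126)/127 = 127(127 − 1)/(2·127) = (127 − 1)/2.
Hence E[X] = Σ_{i=1}^{127} (127 − i)/127 = 63 ≈ 63.0000.

E[X] = 63 = 63.0000.


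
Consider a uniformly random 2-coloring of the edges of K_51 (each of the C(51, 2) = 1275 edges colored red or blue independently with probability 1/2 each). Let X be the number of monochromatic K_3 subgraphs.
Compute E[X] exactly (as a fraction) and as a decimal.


Let X = Σ_S X_S over the C(51, 3) = 20825 subsets S of size 3, where X_S = 1 if the K_3 on S is monochromatic.
For a fixed S, the K_3 on S has C(3, 2) = 3 edges. P[all 3 edges red] = (1/2)^3, and likewise for blue, so P[monochromatic] = 2·(1/2)^3 = 2^{1 − 3} = 1/4.
By linearity of expectation: E[X] = C(51, 3) · 2^{1 − 3} = 20825 · 1/4 = 20825/4.
Numerically: E[X] ≈ 5206.250.

E[X] = C(51,3)·2^(1−C(3,2)) = 20825/4 ≈ 5206.250.


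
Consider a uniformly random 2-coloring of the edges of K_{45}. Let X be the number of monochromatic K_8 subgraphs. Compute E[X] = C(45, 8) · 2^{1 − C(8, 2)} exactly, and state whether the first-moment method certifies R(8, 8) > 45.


E[X] = C(45, 8) · 2^{1 − 28} = 215553195 · 2^{−27} = 215553195/134217728.
As a reduced fraction: E[X] = 215553195/134217728 ≈ 1.606.
Is E[X] < 1? NO.
Since E[X] ≥ 1, the first-moment bound is inconclusive at n = 45; it does NOT by itself certify R(8, 8) > 45.

E[X] = 215553195/134217728 ≈ 1.606; E[X] ≥ 1; first-moment method inconclusive here.


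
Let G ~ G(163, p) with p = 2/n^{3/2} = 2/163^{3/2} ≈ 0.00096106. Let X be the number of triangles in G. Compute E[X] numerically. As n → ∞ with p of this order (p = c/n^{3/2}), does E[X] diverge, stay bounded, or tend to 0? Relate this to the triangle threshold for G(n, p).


Number of potential triangles: C(163, 3) = 708561.
Each occurs with probability p³ ≈ (0.00096106)³ ≈ 8.8765820e-10.
By linearity: E[X] = C(163, 3)·p³ ≈ 708561 · 8.8765820e-10 ≈ 0.00063.
Since α = 3/2 > 1, p = c/n^{3/2} = o(1/n) is below the triangle threshold p ~ 1/n. Asymptotically E[X] ~ (c³/6)·n^{3(1−α)} = (2³/6)·n^{-1.5} → 0, so by Markov's inequality G has no triangles w.h.p.

E[X] ≈ 0.00063; in regime p = Θ(1/n^{3/2}) E[X] tends to 0 (below the triangle threshold p ~ 1/n).


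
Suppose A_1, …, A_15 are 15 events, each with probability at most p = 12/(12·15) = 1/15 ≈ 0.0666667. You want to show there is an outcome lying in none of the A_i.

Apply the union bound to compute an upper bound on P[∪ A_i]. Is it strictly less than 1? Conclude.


Union bound: P[∪_{i=1}^{15} A_i] ≤ Σ_i P[A_i] ≤ 15·p = 15·(1/15) = 1.
Numerically: 1 ≈ 1.0000000.
Is 1 < 1? NO.
Since the bound 1 is ≥ 1, the union bound is uninformative here; it does NOT by itself certify existence.

15·p = 1 ≈ 1.0000000; existence NOT certified by the union bound.


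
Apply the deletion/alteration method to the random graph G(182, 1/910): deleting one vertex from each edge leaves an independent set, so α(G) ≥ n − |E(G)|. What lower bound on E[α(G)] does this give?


E[|E(G)|] = C(182, 2)·p = 16471 · (1/910) = 181/10.
E[α(G)] ≥ n − E[|E(G)|] = 182 − 181/10 = 1639/10.
Numerically: ≈ 163.90000.
(This is only a lower bound; the true E[α(G)] may be larger.)

E[α(G)] ≥ 1639/10 ≈ 163.90000.


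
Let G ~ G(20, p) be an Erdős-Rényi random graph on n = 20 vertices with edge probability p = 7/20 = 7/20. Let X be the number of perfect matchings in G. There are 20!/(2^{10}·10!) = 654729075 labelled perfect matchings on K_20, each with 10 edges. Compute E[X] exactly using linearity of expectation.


K_20 has 20!/(2^{10}·10!) = 654729075 labelled perfect matchings.
For each such perfect matching H, let X_H = 1 if all 10 edges of H are present in G. Then P[X_H = 1] = p^{10} = (7/20)^{10} = 282475249/10240000000000.
Summing the indicators: E[X] = Σ_H E[X_H] = 654729075 · p^{10} = 654729075 · 282475249/10240000000000 = 7397790339526587/409600000000.
Numerically: E[X] ≈ 18061.

E[X] = 654729075 · (7/20)^{10} = 7397790339526587/409600000000 ≈ 18061.


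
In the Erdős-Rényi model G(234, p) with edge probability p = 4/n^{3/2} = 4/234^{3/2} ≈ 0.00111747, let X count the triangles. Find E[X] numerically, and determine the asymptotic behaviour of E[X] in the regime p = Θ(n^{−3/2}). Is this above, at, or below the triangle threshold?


Number of potential triangles: C(234, 3) = 2108184.
Each occurs with probability p³ ≈ (0.00111747)³ ≈ 1.39543180e-09.
By linearity: E[X] = C(234, 3)·p³ ≈ 2108184 · 1.39543180e-09 ≈ 0.002942.
Since α = 3/2 > 1, p = c/n^{3/2} = o(1/n) is below the triangle threshold p ~ 1/n. Asymptotically E[X] ~ (c³/6)·n^{3(1−α)} = (4³/6)·n^{-1.5} → 0, so by Markov's inequality G has no triangles w.h.p.

E[X] ≈ 0.002942; in regime p = Θ(1/n^{3/2}) E[X] tends to 0 (below the triangle threshold p ~ 1/n).


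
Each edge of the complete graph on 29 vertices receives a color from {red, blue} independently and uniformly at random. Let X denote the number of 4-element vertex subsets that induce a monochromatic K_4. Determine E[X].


Let X = Σ_S X_S over the C(29, 4) = 23751 subsets S of size 4, where X_S = 1 if the K_4 on S is monochromatic.
For a fixed S, the K_4 on S has C(4, 2) = 6 edges. P[all 6 edges red] = (1/2)^6, and likewise for blue, so P[monochromatic] = 2·(1/2)^6 = 2^{1 − 6} = 1/32.
Summing: E[X] = C(29, 4) · 2^{1 − 6} = 23751 · 1/32 = 23751/32.
Numerically: E[X] ≈ 742.218750.

E[X] = C(29,4)·2^(1−C(4,2)) = 23751/32 ≈ 742.218750.


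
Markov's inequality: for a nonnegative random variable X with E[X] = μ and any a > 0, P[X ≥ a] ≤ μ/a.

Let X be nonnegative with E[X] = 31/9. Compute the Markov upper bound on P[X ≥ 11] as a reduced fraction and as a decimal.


μ = E[X] = 31/9, a = 11.
Markov: P[X ≥ 11] ≤ μ/a = (31/9)/11 = 31/99.
Numerically: ≈ 0.31313.
(Since a = 11 > μ = 3.44444, the bound 31/99 is < 1 and informative.)

P[X ≥ 11] ≤ 31/99 ≈ 0.31313.


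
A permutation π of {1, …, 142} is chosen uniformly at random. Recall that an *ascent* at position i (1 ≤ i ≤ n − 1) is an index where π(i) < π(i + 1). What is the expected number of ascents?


Write X = Σ X_I over i = 1, …, 141, with X_I the indicator of one ascent.
There are 141 indicators.
For each fixed i, the pair (π(i), π(i+1)) is a uniformly random ordered pair of distinct values from {1, …, 142}; by symmetry P[π(i) < π(i+1)] = 1/2.
By linearity: E[X] = 141 · (1/2) = (142 − 1) · (1/2) = 141/2 ≈ 70.500000.

E[X] = 141/2 = 70.500000.


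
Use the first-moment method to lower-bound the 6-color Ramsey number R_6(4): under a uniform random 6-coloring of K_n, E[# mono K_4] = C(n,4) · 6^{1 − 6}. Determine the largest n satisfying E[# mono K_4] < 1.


We need C(n, 4) · 6^{1 − 6} < 1, i.e. C(n, 4) < 6^{6 − 1} = 7776.
Check values of n near the boundary:
  n = 19: C(19, 4) = 3876; 3876 < 7776? YES
  n = 20: C(20, 4) = 4845; 4845 < 7776? YES
  n = 21: C(21, 4) = 5985; 5985 < 7776? YES
  n = 22: C(22, 4) = 7315; 7315 < 7776? YES
  n = 23: C(23, 4) = 8855; 8855 < 7776? NO
The largest n with C(n, 4) < 7776 is n = 22 (where E[X] = 7315/7776 ≈ 0.9407). Hence R_6(4) > 22, i.e. R_6(4) ≥ 23.

Largest n = 22; hence R_6(4) > 22.


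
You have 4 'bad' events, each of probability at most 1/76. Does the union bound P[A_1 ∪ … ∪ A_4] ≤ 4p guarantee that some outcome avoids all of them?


Union bound: P[∪_{i=1}^{4} A_i] ≤ Σ_i P[A_i] ≤ 4·p = 4·(1/76) = 1/19.
Numerically: 1/19 ≈ 0.052632.
Is 1/19 < 1? YES.
Since P[∪ A_i] ≤ 1/19 < 1, the complement has P[∩ A_i^c] ≥ 1 − 1/19 = 18/19 > 0, so some outcome avoids every A_i.

4·p = 1/19 ≈ 0.052632; existence CERTIFIED by the union bound.


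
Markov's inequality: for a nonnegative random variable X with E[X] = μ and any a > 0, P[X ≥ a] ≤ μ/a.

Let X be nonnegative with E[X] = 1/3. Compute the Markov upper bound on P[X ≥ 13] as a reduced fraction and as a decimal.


μ = E[X] = 1/3, a = 13.
Markov: P[X ≥ 13] ≤ μ/a = (1/3)/13 = 1/39.
Numerically: ≈ 0.02564.
(Since a = 13 > μ = 0.33333, the bound 1/39 is < 1 and informative.)

P[X ≥ 13] ≤ 1/39 ≈ 0.02564.
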